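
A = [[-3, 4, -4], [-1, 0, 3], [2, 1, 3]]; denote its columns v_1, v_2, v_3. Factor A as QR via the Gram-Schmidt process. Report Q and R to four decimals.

v_1 = (-3, -1, 2); ‖v_1‖ = 3.7417, so q_1 = (-0.8018, -0.2673, 0.5345).
q_1·v_2 = (-0.8018)·4 + (-0.2673)·0 + 0.5345·1 = -2.6726.
u_2 = v_2 + 2.6726·q_1 = (1.8571, -0.7143, 2.4286).
‖u_2‖ = 3.1396, so q_2 = (0.5915, -0.2275, 0.7735).
q_1·v_3 = (-0.8018)·(-4) + (-0.2673)·3 + 0.5345·3 = 4.0089; q_2·v_3 = 0.5915·(-4) + (-0.2275)·3 + 0.7735·3 = -0.7280.
u_3 = v_3 − 4.0089·q_1 + 0.7280·q_2 = (-0.3551, 3.9058, 1.4203).
‖u_3‖ = 4.1712, so q_3 = (-0.0851, 0.9364, 0.3405).

Q = [[-0.8018, 0.5915, -0.0851], [-0.2673, -0.2275, 0.9364], [0.5345, 0.7735, 0.3405]], R = [[3.7417, -2.6726, 4.0089], [0.0000, 3.1396, -0.7280], [0.0000, 0.0000, 4.1712]]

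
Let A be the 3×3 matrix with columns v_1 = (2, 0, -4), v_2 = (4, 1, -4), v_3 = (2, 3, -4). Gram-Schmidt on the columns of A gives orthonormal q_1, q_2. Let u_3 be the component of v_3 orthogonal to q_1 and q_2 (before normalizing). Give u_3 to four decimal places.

u_3 = (-1.1429, 2.2857, -0.5714)

q_1 = v_1/‖v_1‖ = (2, 0, -4)/4.4721 = (0.4472, 0.0000, -0.8944).
r_{12} = q_1·v_2 = 5.3666.
u_2 = v_2 − 5.3666·q_1 = (1.6000, 1.0000, 0.8000).
‖u_2‖ = 2.0494, so q_2 = (0.7807, 0.4880, 0.3904).
r_{13} = q_1·v_3 = 4.4721; r_{23} = q_2·v_3 = 1.4639.
u_3 = v_3 − 4.4721·q_1 − 1.4639·q_2 = (-1.1429, 2.2857, -0.5714).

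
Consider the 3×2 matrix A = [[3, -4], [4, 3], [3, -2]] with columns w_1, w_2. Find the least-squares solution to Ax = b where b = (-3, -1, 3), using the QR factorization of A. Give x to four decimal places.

x = (-0.1032, 0.0821)

e_1 = w_1/‖w_1‖ = (3, 4, 3)/5.8310 = (0.5145, 0.6860, 0.5145).
r_{12} = e_1·w_2 = -1.0290.
u_2 = w_2 + 1.0290·e_1 = (-3.4706, 3.7059, -1.4706).
‖u_2‖ = 5.2859, so e_2 = (-0.6566, 0.7011, -0.2782).
Qᵀb = (-0.6860, 0.4340).
Back-substitute: x_2 = 0.4340/5.2859 = 0.0821.
x_1 = (-0.6860 + 1.0290·0.0821)/5.8310 = -0.1032.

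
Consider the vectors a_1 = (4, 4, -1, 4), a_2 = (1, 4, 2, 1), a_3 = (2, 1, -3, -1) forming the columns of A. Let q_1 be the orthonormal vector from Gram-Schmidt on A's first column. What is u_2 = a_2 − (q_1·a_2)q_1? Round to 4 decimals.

u_2 = (-0.7959, 2.2041, 2.4490, -0.7959)

a_1 = (4, 4, -1, 4); ‖a_1‖ = 7.0000, so q_1 = (0.5714, 0.5714, -0.1429, 0.5714).
q_1·a_2 = 0.5714·1 + 0.5714·4 + (-0.1429)·2 + 0.5714·1 = 3.1429.
u_2 = a_2 − 3.1429·q_1 = (-0.7959, 2.2041, 2.4490, -0.7959).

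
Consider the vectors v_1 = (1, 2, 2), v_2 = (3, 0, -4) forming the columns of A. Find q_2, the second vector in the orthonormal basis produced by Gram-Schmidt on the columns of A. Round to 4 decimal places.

q_2 = (0.7542, 0.2357, -0.6128)

q_1 = v_1/‖v_1‖ = (1, 2, 2)/3.0000 = (0.3333, 0.6667, 0.6667).
r_{12} = q_1·v_2 = -1.6667.
u_2 = v_2 + 1.6667·q_1 = (3.5556, 1.1111, -2.8889).
‖u_2‖ = 4.7140, so q_2 = (0.7542, 0.2357, -0.6128).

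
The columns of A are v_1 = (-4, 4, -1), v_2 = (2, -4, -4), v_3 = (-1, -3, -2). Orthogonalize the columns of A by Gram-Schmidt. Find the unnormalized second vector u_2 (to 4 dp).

u_2 = (-0.4242, -1.5758, -4.6061)

v_1 = (-4, 4, -1); ‖v_1‖ = 5.7446, so e_1 = (-0.6963, 0.6963, -0.1741).
e_1·v_2 = (-0.6963)·2 + 0.6963·(-4) + (-0.1741)·(-4) = -3.4816.
u_2 = v_2 + 3.4816·e_1 = (-0.4242, -1.5758, -4.6061).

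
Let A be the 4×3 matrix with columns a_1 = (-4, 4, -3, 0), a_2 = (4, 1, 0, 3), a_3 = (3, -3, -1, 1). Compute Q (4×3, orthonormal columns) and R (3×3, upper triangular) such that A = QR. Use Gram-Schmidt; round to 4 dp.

a_1 = (-4, 4, -3, 0); ‖a_1‖ = 6.4031, so e_1 = (-0.6247, 0.6247, -0.4685, 0.0000).
e_1·a_2 = (-0.6247)·4 + 0.6247·1 + (-0.4685)·0 + 0.0000·3 = -1.8741.
u_2 = a_2 + 1.8741·e_1 = (2.8293, 2.1707, -0.8780, 3.0000).
‖u_2‖ = 4.7421, so e_2 = (0.5966, 0.4578, -0.1852, 0.6326).
e_1·a_3 = (-0.6247)·3 + 0.6247·(-3) + (-0.4685)·(-1) + 0.0000·1 = -3.2796; e_2·a_3 = 0.5966·3 + 0.4578·(-3) + (-0.1852)·(-1) + 0.6326·1 = 1.2344.
u_3 = a_3 + 3.2796·e_1 − 1.2344·e_2 = (0.2148, -1.5163, -2.3080, 0.2191).
‖u_3‖ = 2.7785, so e_3 = (0.0773, -0.5457, -0.8307, 0.0789).

Q = [[-0.6247, 0.5966, 0.0773], [0.6247, 0.4578, -0.5457], [-0.4685, -0.1852, -0.8307], [0.0000, 0.6326, 0.0789]], R = [[6.4031, -1.8741, -3.2796], [0.0000, 4.7421, 1.2344], [0.0000, 0.0000, 2.7785]]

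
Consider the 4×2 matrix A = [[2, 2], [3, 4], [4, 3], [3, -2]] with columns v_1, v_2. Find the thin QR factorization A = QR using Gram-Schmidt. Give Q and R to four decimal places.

Q = [[0.3244, 0.1871], [0.4867, 0.5028], [0.6489, 0.1520], [0.4867, -0.8301]], R = [[6.1644, 3.5689], [0.0000, 4.5015]]

e_1 = v_1/‖v_1‖ = (2, 3, 4, 3)/6.1644 = (0.3244, 0.4867, 0.6489, 0.4867).
r_{12} = e_1·v_2 = 3.5689.
u_2 = v_2 − 3.5689·e_1 = (0.8421, 2.2632, 0.6842, -3.7368).
‖u_2‖ = 4.5015, so e_2 = (0.1871, 0.5028, 0.1520, -0.8301).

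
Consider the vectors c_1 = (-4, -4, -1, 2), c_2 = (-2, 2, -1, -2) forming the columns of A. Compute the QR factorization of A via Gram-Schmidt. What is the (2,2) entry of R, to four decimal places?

c_1 = (-4, -4, -1, 2); ‖c_1‖ = 6.0828, so e_1 = (-0.6576, -0.6576, -0.1644, 0.3288).
e_1·c_2 = (-0.6576)·(-2) + (-0.6576)·2 + (-0.1644)·(-1) + 0.3288·(-2) = -0.4932.
u_2 = c_2 + 0.4932·e_1 = (-2.3243, 1.6757, -1.0811, -1.8378).
r_{22} = ‖u_2‖ = 3.5717.

r_{22} = 3.5717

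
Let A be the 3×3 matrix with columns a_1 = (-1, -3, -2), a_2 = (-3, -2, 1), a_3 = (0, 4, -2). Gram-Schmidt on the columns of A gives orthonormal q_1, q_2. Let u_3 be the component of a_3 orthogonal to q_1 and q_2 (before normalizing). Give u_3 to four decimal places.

u_3 = (-2.0000, 2.0000, -2.0000)

q_1 = a_1/‖a_1‖ = (-1, -3, -2)/3.7417 = (-0.2673, -0.8018, -0.5345).
r_{12} = q_1·a_2 = 1.8708.
u_2 = a_2 − 1.8708·q_1 = (-2.5000, -0.5000, 2.0000).
‖u_2‖ = 3.2404, so q_2 = (-0.7715, -0.1543, 0.6172).
r_{13} = q_1·a_3 = -2.1381; r_{23} = q_2·a_3 = -1.8516.
u_3 = a_3 + 2.1381·q_1 + 1.8516·q_2 = (-2.0000, 2.0000, -2.0000).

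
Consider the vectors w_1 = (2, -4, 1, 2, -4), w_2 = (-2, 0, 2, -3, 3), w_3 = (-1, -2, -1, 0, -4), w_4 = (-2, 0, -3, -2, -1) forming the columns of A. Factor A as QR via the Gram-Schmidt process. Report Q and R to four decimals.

w_1 = (2, -4, 1, 2, -4); ‖w_1‖ = 6.4031, so e_1 = (0.3123, -0.6247, 0.1562, 0.3123, -0.6247).
e_1·w_2 = 0.3123·(-2) + (-0.6247)·0 + 0.1562·2 + 0.3123·(-3) + (-0.6247)·3 = -3.1235.
u_2 = w_2 + 3.1235·e_1 = (-1.0244, -1.9512, 2.4878, -2.0244, 1.0488).
‖u_2‖ = 4.0304, so e_2 = (-0.2542, -0.4841, 0.6173, -0.5023, 0.2602).
e_1·w_3 = 0.3123·(-1) + (-0.6247)·(-2) + 0.1562·(-1) + 0.3123·0 + (-0.6247)·(-4) = 3.2796; e_2·w_3 = (-0.2542)·(-1) + (-0.4841)·(-2) + 0.6173·(-1) + (-0.5023)·0 + 0.2602·(-4) = -0.4357.
u_3 = w_3 − 3.2796·e_1 + 0.4357·e_2 = (-2.1351, -0.1622, -1.2432, -1.2432, -1.8378).
‖u_3‖ = 3.3248, so e_3 = (-0.6422, -0.0488, -0.3739, -0.3739, -0.5528).
e_1·w_4 = 0.3123·(-2) + (-0.6247)·0 + 0.1562·(-3) + 0.3123·(-2) + (-0.6247)·(-1) = -1.0932; e_2·w_4 = (-0.2542)·(-2) + (-0.4841)·0 + 0.6173·(-3) + (-0.5023)·(-2) + 0.2602·(-1) = -0.5991; e_3·w_4 = (-0.6422)·(-2) + (-0.0488)·0 + (-0.3739)·(-3) + (-0.3739)·(-2) + (-0.5528)·(-1) = 3.7068.
u_4 = w_4 + 1.0932·e_1 + 0.5991·e_2 − 3.7068·e_3 = (0.5697, -0.7922, -1.0733, -0.5733, 0.5220).
‖u_4‖ = 1.6448, so e_4 = (0.3464, -0.4816, -0.6526, -0.3486, 0.3174).

Q = [[0.3123, -0.2542, -0.6422, 0.3464], [-0.6247, -0.4841, -0.0488, -0.4816], [0.1562, 0.6173, -0.3739, -0.6526], [0.3123, -0.5023, -0.3739, -0.3486], [-0.6247, 0.2602, -0.5528, 0.3174]], R = [[6.4031, -3.1235, 3.2796, -1.0932], [0.0000, 4.0304, -0.4357, -0.5991], [0.0000, 0.0000, 3.3248, 3.7068], [0.0000, 0.0000, 0.0000, 1.6448]]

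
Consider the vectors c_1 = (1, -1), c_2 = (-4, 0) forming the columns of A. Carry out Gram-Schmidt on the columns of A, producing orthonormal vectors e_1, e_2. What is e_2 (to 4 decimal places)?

c_1 = (1, -1); ‖c_1‖ = 1.4142, so e_1 = (0.7071, -0.7071).
e_1·c_2 = 0.7071·(-4) + (-0.7071)·0 = -2.8284.
u_2 = c_2 + 2.8284·e_1 = (-2.0000, -2.0000).
‖u_2‖ = 2.8284, so e_2 = (-0.7071, -0.7071).

e_2 = (-0.7071, -0.7071)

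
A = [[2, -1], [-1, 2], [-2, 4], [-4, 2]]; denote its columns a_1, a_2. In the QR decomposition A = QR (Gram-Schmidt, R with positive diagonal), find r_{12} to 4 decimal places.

q_1 = a_1/‖a_1‖ = (2, -1, -2, -4)/5.0000 = (0.4000, -0.2000, -0.4000, -0.8000).
r_{12} = q_1·a_2 = -4.0000.

r_{12} = -4.0000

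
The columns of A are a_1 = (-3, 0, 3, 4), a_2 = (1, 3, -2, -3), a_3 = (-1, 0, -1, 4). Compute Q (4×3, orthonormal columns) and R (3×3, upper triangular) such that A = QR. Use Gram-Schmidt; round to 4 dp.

a_1 = (-3, 0, 3, 4); ‖a_1‖ = 5.8310, so e_1 = (-0.5145, 0.0000, 0.5145, 0.6860).
e_1·a_2 = (-0.5145)·1 + 0.0000·3 + 0.5145·(-2) + 0.6860·(-3) = -3.6015.
u_2 = a_2 + 3.6015·e_1 = (-0.8529, 3.0000, -0.1471, -0.5294).
‖u_2‖ = 3.1669, so e_2 = (-0.2693, 0.9473, -0.0464, -0.1672).
e_1·a_3 = (-0.5145)·(-1) + 0.0000·0 + 0.5145·(-1) + 0.6860·4 = 2.7440; e_2·a_3 = (-0.2693)·(-1) + 0.9473·0 + (-0.0464)·(-1) + (-0.1672)·4 = -0.3529.
u_3 = a_3 − 2.7440·e_1 + 0.3529·e_2 = (0.3167, 0.3343, -2.4282, 2.0587).
‖u_3‖ = 3.2165, so e_3 = (0.0985, 0.1039, -0.7549, 0.6400).

Q = [[-0.5145, -0.2693, 0.0985], [0.0000, 0.9473, 0.1039], [0.5145, -0.0464, -0.7549], [0.6860, -0.1672, 0.6400]], R = [[5.8310, -3.6015, 2.7440], [0.0000, 3.1669, -0.3529], [0.0000, 0.0000, 3.2165]]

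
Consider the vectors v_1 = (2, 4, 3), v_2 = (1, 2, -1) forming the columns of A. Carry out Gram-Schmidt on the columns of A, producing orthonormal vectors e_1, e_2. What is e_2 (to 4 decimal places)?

e_1 = v_1/‖v_1‖ = (2, 4, 3)/5.3852 = (0.3714, 0.7428, 0.5571).
r_{12} = e_1·v_2 = 1.2999.
u_2 = v_2 − 1.2999·e_1 = (0.5172, 1.0345, -1.7241).
‖u_2‖ = 2.0761, so e_2 = (0.2491, 0.4983, -0.8305).

e_2 = (0.2491, 0.4983, -0.8305)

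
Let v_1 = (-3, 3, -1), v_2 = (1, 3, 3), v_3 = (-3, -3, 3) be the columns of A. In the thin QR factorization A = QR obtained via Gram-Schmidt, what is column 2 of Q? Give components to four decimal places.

e_2 = (0.3424, 0.5869, 0.7337)

v_1 = (-3, 3, -1); ‖v_1‖ = 4.3589, so e_1 = (-0.6882, 0.6882, -0.2294).
e_1·v_2 = (-0.6882)·1 + 0.6882·3 + (-0.2294)·3 = 0.6882.
u_2 = v_2 − 0.6882·e_1 = (1.4737, 2.5263, 3.1579).
‖u_2‖ = 4.3042, so e_2 = (0.3424, 0.5869, 0.7337).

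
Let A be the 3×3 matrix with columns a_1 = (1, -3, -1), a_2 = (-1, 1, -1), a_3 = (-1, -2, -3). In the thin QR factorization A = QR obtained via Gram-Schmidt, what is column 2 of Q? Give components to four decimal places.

q_2 = (-0.4924, 0.1231, -0.8616)

a_1 = (1, -3, -1); ‖a_1‖ = 3.3166, so q_1 = (0.3015, -0.9045, -0.3015).
q_1·a_2 = 0.3015·(-1) + (-0.9045)·1 + (-0.3015)·(-1) = -0.9045.
u_2 = a_2 + 0.9045·q_1 = (-0.7273, 0.1818, -1.2727).
‖u_2‖ = 1.4771, so q_2 = (-0.4924, 0.1231, -0.8616).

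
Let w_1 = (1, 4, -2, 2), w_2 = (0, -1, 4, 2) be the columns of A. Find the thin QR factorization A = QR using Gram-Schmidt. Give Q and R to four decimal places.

q_1 = w_1/‖w_1‖ = (1, 4, -2, 2)/5.0000 = (0.2000, 0.8000, -0.4000, 0.4000).
r_{12} = q_1·w_2 = -1.6000.
u_2 = w_2 + 1.6000·q_1 = (0.3200, 0.2800, 3.3600, 2.6400).
‖u_2‖ = 4.2942, so q_2 = (0.0745, 0.0652, 0.7825, 0.6148).

Q = [[0.2000, 0.0745], [0.8000, 0.0652], [-0.4000, 0.7825], [0.4000, 0.6148]], R = [[5.0000, -1.6000], [0.0000, 4.2942]]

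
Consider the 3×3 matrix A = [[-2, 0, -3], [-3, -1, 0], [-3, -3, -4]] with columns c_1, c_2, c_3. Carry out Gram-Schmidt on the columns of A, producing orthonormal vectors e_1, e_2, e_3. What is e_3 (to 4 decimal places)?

e_3 = (-0.6882, 0.6882, -0.2294)

c_1 = (-2, -3, -3); ‖c_1‖ = 4.6904, so e_1 = (-0.4264, -0.6396, -0.6396).
e_1·c_2 = (-0.4264)·0 + (-0.6396)·(-1) + (-0.6396)·(-3) = 2.5584.
u_2 = c_2 − 2.5584·e_1 = (1.0909, 0.6364, -1.3636).
‖u_2‖ = 1.8586, so e_2 = (0.5869, 0.3424, -0.7337).
e_1·c_3 = (-0.4264)·(-3) + (-0.6396)·0 + (-0.6396)·(-4) = 3.8376; e_2·c_3 = 0.5869·(-3) + 0.3424·0 + (-0.7337)·(-4) = 1.1739.
u_3 = c_3 − 3.8376·e_1 − 1.1739·e_2 = (-2.0526, 2.0526, -0.6842).
‖u_3‖ = 2.9824, so e_3 = (-0.6882, 0.6882, -0.2294).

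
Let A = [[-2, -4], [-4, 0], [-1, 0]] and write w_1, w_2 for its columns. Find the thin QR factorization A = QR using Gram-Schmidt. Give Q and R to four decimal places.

w_1 = (-2, -4, -1); ‖w_1‖ = 4.5826, so e_1 = (-0.4364, -0.8729, -0.2182).
e_1·w_2 = (-0.4364)·(-4) + (-0.8729)·0 + (-0.2182)·0 = 1.7457.
u_2 = w_2 − 1.7457·e_1 = (-3.2381, 1.5238, 0.3810).
‖u_2‖ = 3.5989, so e_2 = (-0.8997, 0.4234, 0.1059).

Q = [[-0.4364, -0.8997], [-0.8729, 0.4234], [-0.2182, 0.1059]], R = [[4.5826, 1.7457], [0.0000, 3.5989]]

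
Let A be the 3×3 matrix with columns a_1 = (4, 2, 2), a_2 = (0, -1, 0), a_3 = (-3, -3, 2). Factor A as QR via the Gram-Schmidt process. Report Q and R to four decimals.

q_1 = a_1/‖a_1‖ = (4, 2, 2)/4.8990 = (0.8165, 0.4082, 0.4082).
r_{12} = q_1·a_2 = -0.4082.
u_2 = a_2 + 0.4082·q_1 = (0.3333, -0.8333, 0.1667).
‖u_2‖ = 0.9129, so q_2 = (0.3651, -0.9129, 0.1826).
r_{13} = q_1·a_3 = -2.8577; r_{23} = q_2·a_3 = 2.0083.
u_3 = a_3 + 2.8577·q_1 − 2.0083·q_2 = (-1.4000, 0.0000, 2.8000).
‖u_3‖ = 3.1305, so q_3 = (-0.4472, 0.0000, 0.8944).

Q = [[0.8165, 0.3651, -0.4472], [0.4082, -0.9129, 0.0000], [0.4082, 0.1826, 0.8944]], R = [[4.8990, -0.4082, -2.8577], [0.0000, 0.9129, 2.0083], [0.0000, 0.0000, 3.1305]]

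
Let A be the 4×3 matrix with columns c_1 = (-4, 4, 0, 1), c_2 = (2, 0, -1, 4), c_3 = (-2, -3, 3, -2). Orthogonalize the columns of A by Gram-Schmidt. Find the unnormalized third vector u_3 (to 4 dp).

u_3 = (-1.5657, -1.9010, 2.2334, 1.3412)

c_1 = (-4, 4, 0, 1); ‖c_1‖ = 5.7446, so e_1 = (-0.6963, 0.6963, 0.0000, 0.1741).
e_1·c_2 = (-0.6963)·2 + 0.6963·0 + 0.0000·(-1) + 0.1741·4 = -0.6963.
u_2 = c_2 + 0.6963·e_1 = (1.5152, 0.4848, -1.0000, 4.1212).
‖u_2‖ = 4.5294, so e_2 = (0.3345, 0.1070, -0.2208, 0.9099).
e_1·c_3 = (-0.6963)·(-2) + 0.6963·(-3) + 0.0000·3 + 0.1741·(-2) = -1.0445; e_2·c_3 = 0.3345·(-2) + 0.1070·(-3) + (-0.2208)·3 + 0.9099·(-2) = -3.4723.
u_3 = c_3 + 1.0445·e_1 + 3.4723·e_2 = (-1.5657, -1.9010, 2.2334, 1.3412).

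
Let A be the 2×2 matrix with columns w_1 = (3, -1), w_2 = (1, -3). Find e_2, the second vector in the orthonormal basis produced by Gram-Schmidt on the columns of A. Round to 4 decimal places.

e_2 = (-0.3162, -0.9487)

w_1 = (3, -1); ‖w_1‖ = 3.1623, so e_1 = (0.9487, -0.3162).
e_1·w_2 = 0.9487·1 + (-0.3162)·(-3) = 1.8974.
u_2 = w_2 − 1.8974·e_1 = (-0.8000, -2.4000).
‖u_2‖ = 2.5298, so e_2 = (-0.3162, -0.9487).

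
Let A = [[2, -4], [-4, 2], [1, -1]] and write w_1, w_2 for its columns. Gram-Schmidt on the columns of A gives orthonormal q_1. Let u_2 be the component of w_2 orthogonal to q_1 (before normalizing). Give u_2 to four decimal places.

q_1 = w_1/‖w_1‖ = (2, -4, 1)/4.5826 = (0.4364, -0.8729, 0.2182).
r_{12} = q_1·w_2 = -3.7097.
u_2 = w_2 + 3.7097·q_1 = (-2.3810, -1.2381, -0.1905).

u_2 = (-2.3810, -1.2381, -0.1905)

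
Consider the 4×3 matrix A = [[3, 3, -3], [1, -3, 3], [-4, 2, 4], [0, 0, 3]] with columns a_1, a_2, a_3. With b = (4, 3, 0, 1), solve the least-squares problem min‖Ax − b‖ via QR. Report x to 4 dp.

a_1 = (3, 1, -4, 0); ‖a_1‖ = 5.0990, so q_1 = (0.5883, 0.1961, -0.7845, 0.0000).
q_1·a_2 = 0.5883·3 + 0.1961·(-3) + (-0.7845)·2 + 0.0000·0 = -0.3922.
u_2 = a_2 + 0.3922·q_1 = (3.2308, -2.9231, 1.6923, 0.0000).
‖u_2‖ = 4.6740, so q_2 = (0.6912, -0.6254, 0.3621, 0.0000).
q_1·a_3 = 0.5883·(-3) + 0.1961·3 + (-0.7845)·4 + 0.0000·3 = -4.3146; q_2·a_3 = 0.6912·(-3) + (-0.6254)·3 + 0.3621·4 + 0.0000·3 = -2.5016.
u_3 = a_3 + 4.3146·q_1 + 2.5016·q_2 = (1.2676, 2.2817, 1.5211, 3.0000).
‖u_3‖ = 4.2576, so q_3 = (0.2977, 0.5359, 0.3573, 0.7046).
Qᵀb = (2.9417, 0.8887, 3.5033).
Back-substitute: x_3 = 3.5033/4.2576 = 0.8228.
x_2 = (0.8887 + 2.5016·0.8228)/4.6740 = 0.6305.
x_1 = (2.9417 + 0.3922·0.6305 + 4.3146·0.8228)/5.0990 = 1.3217.

x = (1.3217, 0.6305, 0.8228)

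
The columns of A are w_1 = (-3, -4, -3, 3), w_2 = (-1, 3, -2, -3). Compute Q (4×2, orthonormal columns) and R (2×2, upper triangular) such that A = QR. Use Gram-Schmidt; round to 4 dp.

w_1 = (-3, -4, -3, 3); ‖w_1‖ = 6.5574, so q_1 = (-0.4575, -0.6100, -0.4575, 0.4575).
q_1·w_2 = (-0.4575)·(-1) + (-0.6100)·3 + (-0.4575)·(-2) + 0.4575·(-3) = -1.8300.
u_2 = w_2 + 1.8300·q_1 = (-1.8372, 1.8837, -2.8372, -2.1628).
‖u_2‖ = 4.4330, so q_2 = (-0.4144, 0.4249, -0.6400, -0.4879).

Q = [[-0.4575, -0.4144], [-0.6100, 0.4249], [-0.4575, -0.6400], [0.4575, -0.4879]], R = [[6.5574, -1.8300], [0.0000, 4.4330]]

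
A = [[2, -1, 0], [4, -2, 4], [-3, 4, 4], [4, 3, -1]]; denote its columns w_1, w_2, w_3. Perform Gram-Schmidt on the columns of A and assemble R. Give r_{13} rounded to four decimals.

w_1 = (2, 4, -3, 4); ‖w_1‖ = 6.7082, so e_1 = (0.2981, 0.5963, -0.4472, 0.5963).
r_{13} = e_1·w_3 = 0.0000.

r_{13} = 0.0000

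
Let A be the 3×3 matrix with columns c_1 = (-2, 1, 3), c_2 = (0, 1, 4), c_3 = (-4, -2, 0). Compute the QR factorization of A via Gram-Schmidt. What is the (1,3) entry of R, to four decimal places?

q_1 = c_1/‖c_1‖ = (-2, 1, 3)/3.7417 = (-0.5345, 0.2673, 0.8018).
r_{13} = q_1·c_3 = 1.6036.

r_{13} = 1.6036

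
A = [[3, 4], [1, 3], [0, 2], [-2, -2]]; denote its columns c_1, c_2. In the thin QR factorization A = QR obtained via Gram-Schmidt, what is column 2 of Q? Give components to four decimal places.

e_2 = (-0.0266, 0.6117, 0.7446, 0.2659)

e_1 = c_1/‖c_1‖ = (3, 1, 0, -2)/3.7417 = (0.8018, 0.2673, 0.0000, -0.5345).
r_{12} = e_1·c_2 = 5.0780.
u_2 = c_2 − 5.0780·e_1 = (-0.0714, 1.6429, 2.0000, 0.7143).
‖u_2‖ = 2.6859, so e_2 = (-0.0266, 0.6117, 0.7446, 0.2659).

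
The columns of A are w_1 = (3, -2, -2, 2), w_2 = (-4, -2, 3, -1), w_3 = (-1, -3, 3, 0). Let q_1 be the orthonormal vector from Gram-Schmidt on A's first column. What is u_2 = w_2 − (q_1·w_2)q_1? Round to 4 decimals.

q_1 = w_1/‖w_1‖ = (3, -2, -2, 2)/4.5826 = (0.6547, -0.4364, -0.4364, 0.4364).
r_{12} = q_1·w_2 = -3.4915.
u_2 = w_2 + 3.4915·q_1 = (-1.7143, -3.5238, 1.4762, 0.5238).

u_2 = (-1.7143, -3.5238, 1.4762, 0.5238)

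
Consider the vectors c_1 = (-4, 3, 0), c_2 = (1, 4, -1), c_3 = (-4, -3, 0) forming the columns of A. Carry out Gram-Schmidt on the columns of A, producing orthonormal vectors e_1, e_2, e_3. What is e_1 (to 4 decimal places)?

c_1 = (-4, 3, 0); ‖c_1‖ = 5.0000, so e_1 = (-0.8000, 0.6000, 0.0000).

e_1 = (-0.8000, 0.6000, 0.0000)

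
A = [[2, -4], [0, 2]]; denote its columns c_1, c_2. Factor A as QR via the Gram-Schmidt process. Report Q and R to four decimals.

q_1 = c_1/‖c_1‖ = (2, 0)/2.0000 = (1.0000, 0.0000).
r_{12} = q_1·c_2 = -4.0000.
u_2 = c_2 + 4.0000·q_1 = (0.0000, 2.0000).
‖u_2‖ = 2.0000, so q_2 = (0.0000, 1.0000).

Q = [[1.0000, 0.0000], [0.0000, 1.0000]], R = [[2.0000, -4.0000], [0.0000, 2.0000]]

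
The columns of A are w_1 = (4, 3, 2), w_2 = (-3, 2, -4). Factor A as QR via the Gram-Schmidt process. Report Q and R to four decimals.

Q = [[0.7428, -0.2267], [0.5571, 0.7312], [0.3714, -0.6434]], R = [[5.3852, -2.5997], [0.0000, 4.7161]]

w_1 = (4, 3, 2); ‖w_1‖ = 5.3852, so e_1 = (0.7428, 0.5571, 0.3714).
e_1·w_2 = 0.7428·(-3) + 0.5571·2 + 0.3714·(-4) = -2.5997.
u_2 = w_2 + 2.5997·e_1 = (-1.0690, 3.4483, -3.0345).
‖u_2‖ = 4.7161, so e_2 = (-0.2267, 0.7312, -0.6434).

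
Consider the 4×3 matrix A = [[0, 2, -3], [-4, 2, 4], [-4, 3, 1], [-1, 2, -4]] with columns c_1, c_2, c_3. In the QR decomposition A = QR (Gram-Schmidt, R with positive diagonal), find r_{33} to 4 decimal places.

c_1 = (0, -4, -4, -1); ‖c_1‖ = 5.7446, so e_1 = (0.0000, -0.6963, -0.6963, -0.1741).
e_1·c_2 = 0.0000·2 + (-0.6963)·2 + (-0.6963)·3 + (-0.1741)·2 = -3.8297.
u_2 = c_2 + 3.8297·e_1 = (2.0000, -0.6667, 0.3333, 1.3333).
‖u_2‖ = 2.5166, so e_2 = (0.7947, -0.2649, 0.1325, 0.5298).
e_1·c_3 = 0.0000·(-3) + (-0.6963)·4 + (-0.6963)·1 + (-0.1741)·(-4) = -2.7852; e_2·c_3 = 0.7947·(-3) + (-0.2649)·4 + 0.1325·1 + 0.5298·(-4) = -5.4306.
u_3 = c_3 + 2.7852·e_1 + 5.4306·e_2 = (1.3158, 0.6220, -0.2201, -1.6077).
r_{33} = ‖u_3‖ = 2.1797.

r_{33} = 2.1797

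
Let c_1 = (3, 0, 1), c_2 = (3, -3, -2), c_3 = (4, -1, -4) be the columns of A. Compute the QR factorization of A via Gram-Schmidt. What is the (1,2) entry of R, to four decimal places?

r_{12} = 2.2136

c_1 = (3, 0, 1); ‖c_1‖ = 3.1623, so q_1 = (0.9487, 0.0000, 0.3162).
r_{12} = q_1·c_2 = 2.2136.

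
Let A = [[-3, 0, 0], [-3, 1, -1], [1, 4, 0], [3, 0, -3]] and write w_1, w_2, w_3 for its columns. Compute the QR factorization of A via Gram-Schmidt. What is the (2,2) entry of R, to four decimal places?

r_{22} = 4.1188

q_1 = w_1/‖w_1‖ = (-3, -3, 1, 3)/5.2915 = (-0.5669, -0.5669, 0.1890, 0.5669).
r_{12} = q_1·w_2 = 0.1890.
u_2 = w_2 − 0.1890·q_1 = (0.1071, 1.1071, 3.9643, -0.1071).
r_{22} = ‖u_2‖ = 4.1188.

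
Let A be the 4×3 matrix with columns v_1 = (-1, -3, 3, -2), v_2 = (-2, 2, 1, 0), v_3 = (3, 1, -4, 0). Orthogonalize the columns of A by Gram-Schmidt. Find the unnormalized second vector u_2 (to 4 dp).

u_2 = (-2.0435, 1.8696, 1.1304, -0.0870)

v_1 = (-1, -3, 3, -2); ‖v_1‖ = 4.7958, so q_1 = (-0.2085, -0.6255, 0.6255, -0.4170).
q_1·v_2 = (-0.2085)·(-2) + (-0.6255)·2 + 0.6255·1 + (-0.4170)·0 = -0.2085.
u_2 = v_2 + 0.2085·q_1 = (-2.0435, 1.8696, 1.1304, -0.0870).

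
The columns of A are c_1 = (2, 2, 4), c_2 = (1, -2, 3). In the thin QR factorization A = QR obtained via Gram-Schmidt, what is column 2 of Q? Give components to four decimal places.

q_2 = (0.0531, -0.9035, 0.4252)

c_1 = (2, 2, 4); ‖c_1‖ = 4.8990, so q_1 = (0.4082, 0.4082, 0.8165).
q_1·c_2 = 0.4082·1 + 0.4082·(-2) + 0.8165·3 = 2.0412.
u_2 = c_2 − 2.0412·q_1 = (0.1667, -2.8333, 1.3333).
‖u_2‖ = 3.1358, so q_2 = (0.0531, -0.9035, 0.4252).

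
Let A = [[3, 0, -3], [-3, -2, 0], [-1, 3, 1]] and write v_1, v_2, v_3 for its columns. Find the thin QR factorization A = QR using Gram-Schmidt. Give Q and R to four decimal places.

Q = [[0.6882, -0.1338, -0.7130], [-0.6882, -0.4313, -0.5834], [-0.2294, 0.8922, -0.3889]], R = [[4.3589, 0.6882, -2.2942], [0.0000, 3.5393, 1.2938], [0.0000, 0.0000, 1.7502]]

v_1 = (3, -3, -1); ‖v_1‖ = 4.3589, so e_1 = (0.6882, -0.6882, -0.2294).
e_1·v_2 = 0.6882·0 + (-0.6882)·(-2) + (-0.2294)·3 = 0.6882.
u_2 = v_2 − 0.6882·e_1 = (-0.4737, -1.5263, 3.1579).
‖u_2‖ = 3.5393, so e_2 = (-0.1338, -0.4313, 0.8922).
e_1·v_3 = 0.6882·(-3) + (-0.6882)·0 + (-0.2294)·1 = -2.2942; e_2·v_3 = (-0.1338)·(-3) + (-0.4313)·0 + 0.8922·1 = 1.2938.
u_3 = v_3 + 2.2942·e_1 − 1.2938·e_2 = (-1.2479, -1.0210, -0.6807).
‖u_3‖ = 1.7502, so e_3 = (-0.7130, -0.5834, -0.3889).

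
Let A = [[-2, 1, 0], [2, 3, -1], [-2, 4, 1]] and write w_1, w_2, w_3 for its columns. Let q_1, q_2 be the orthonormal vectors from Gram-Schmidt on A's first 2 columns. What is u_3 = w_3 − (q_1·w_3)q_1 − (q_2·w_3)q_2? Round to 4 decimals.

u_3 = (-0.6622, -0.2838, 0.3784)

w_1 = (-2, 2, -2); ‖w_1‖ = 3.4641, so q_1 = (-0.5774, 0.5774, -0.5774).
q_1·w_2 = (-0.5774)·1 + 0.5774·3 + (-0.5774)·4 = -1.1547.
u_2 = w_2 + 1.1547·q_1 = (0.3333, 3.6667, 3.3333).
‖u_2‖ = 4.9666, so q_2 = (0.0671, 0.7383, 0.6712).
q_1·w_3 = (-0.5774)·0 + 0.5774·(-1) + (-0.5774)·1 = -1.1547; q_2·w_3 = 0.0671·0 + 0.7383·(-1) + 0.6712·1 = -0.0671.
u_3 = w_3 + 1.1547·q_1 + 0.0671·q_2 = (-0.6622, -0.2838, 0.3784).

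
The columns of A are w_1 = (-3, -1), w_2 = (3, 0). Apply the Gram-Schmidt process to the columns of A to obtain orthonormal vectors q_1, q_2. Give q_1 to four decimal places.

q_1 = w_1/‖w_1‖ = (-3, -1)/3.1623 = (-0.9487, -0.3162).

q_1 = (-0.9487, -0.3162)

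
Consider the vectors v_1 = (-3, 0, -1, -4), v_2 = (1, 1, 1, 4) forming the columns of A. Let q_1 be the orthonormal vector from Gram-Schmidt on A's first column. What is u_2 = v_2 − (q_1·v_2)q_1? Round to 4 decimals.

u_2 = (-1.3077, 1.0000, 0.2308, 0.9231)

q_1 = v_1/‖v_1‖ = (-3, 0, -1, -4)/5.0990 = (-0.5883, 0.0000, -0.1961, -0.7845).
r_{12} = q_1·v_2 = -3.9223.
u_2 = v_2 + 3.9223·q_1 = (-1.3077, 1.0000, 0.2308, 0.9231).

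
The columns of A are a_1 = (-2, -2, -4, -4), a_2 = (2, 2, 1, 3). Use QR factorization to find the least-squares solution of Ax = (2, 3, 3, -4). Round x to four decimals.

e_1 = a_1/‖a_1‖ = (-2, -2, -4, -4)/6.3246 = (-0.3162, -0.3162, -0.6325, -0.6325).
r_{12} = e_1·a_2 = -3.7947.
u_2 = a_2 + 3.7947·e_1 = (0.8000, 0.8000, -1.4000, 0.6000).
‖u_2‖ = 1.8974, so e_2 = (0.4216, 0.4216, -0.7379, 0.3162).
Qᵀb = (-0.9487, -1.3703).
Back-substitute: x_2 = -1.3703/1.8974 = -0.7222.
x_1 = (-0.9487 + 3.7947·(-0.7222))/6.3246 = -0.5833.

x = (-0.5833, -0.7222)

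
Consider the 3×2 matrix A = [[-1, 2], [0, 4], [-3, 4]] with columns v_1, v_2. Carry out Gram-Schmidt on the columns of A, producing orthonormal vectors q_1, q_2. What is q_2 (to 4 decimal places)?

v_1 = (-1, 0, -3); ‖v_1‖ = 3.1623, so q_1 = (-0.3162, 0.0000, -0.9487).
q_1·v_2 = (-0.3162)·2 + 0.0000·4 + (-0.9487)·4 = -4.4272.
u_2 = v_2 + 4.4272·q_1 = (0.6000, 4.0000, -0.2000).
‖u_2‖ = 4.0497, so q_2 = (0.1482, 0.9877, -0.0494).

q_2 = (0.1482, 0.9877, -0.0494)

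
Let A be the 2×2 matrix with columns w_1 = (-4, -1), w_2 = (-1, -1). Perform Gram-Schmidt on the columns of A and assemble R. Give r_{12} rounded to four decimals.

e_1 = w_1/‖w_1‖ = (-4, -1)/4.1231 = (-0.9701, -0.2425).
r_{12} = e_1·w_2 = 1.2127.

r_{12} = 1.2127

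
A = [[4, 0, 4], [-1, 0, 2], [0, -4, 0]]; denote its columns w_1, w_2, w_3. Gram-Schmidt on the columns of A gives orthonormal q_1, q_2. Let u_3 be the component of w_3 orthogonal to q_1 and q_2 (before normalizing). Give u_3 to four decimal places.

u_3 = (0.7059, 2.8235, 0.0000)

w_1 = (4, -1, 0); ‖w_1‖ = 4.1231, so q_1 = (0.9701, -0.2425, 0.0000).
q_1·w_2 = 0.9701·0 + (-0.2425)·0 + 0.0000·(-4) = 0.0000.
u_2 = w_2 + 0.0000·q_1 = (0.0000, 0.0000, -4.0000).
‖u_2‖ = 4.0000, so q_2 = (0.0000, 0.0000, -1.0000).
q_1·w_3 = 0.9701·4 + (-0.2425)·2 + 0.0000·0 = 3.3955; q_2·w_3 = 0.0000·4 + 0.0000·2 + (-1.0000)·0 = 0.0000.
u_3 = w_3 − 3.3955·q_1 + 0.0000·q_2 = (0.7059, 2.8235, 0.0000).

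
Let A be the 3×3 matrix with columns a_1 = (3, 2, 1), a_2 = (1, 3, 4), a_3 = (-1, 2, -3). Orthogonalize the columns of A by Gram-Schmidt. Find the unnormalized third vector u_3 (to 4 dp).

a_1 = (3, 2, 1); ‖a_1‖ = 3.7417, so e_1 = (0.8018, 0.5345, 0.2673).
e_1·a_2 = 0.8018·1 + 0.5345·3 + 0.2673·4 = 3.4744.
u_2 = a_2 − 3.4744·e_1 = (-1.7857, 1.1429, 3.0714).
‖u_2‖ = 3.7321, so e_2 = (-0.4785, 0.3062, 0.8230).
e_1·a_3 = 0.8018·(-1) + 0.5345·2 + 0.2673·(-3) = -0.5345; e_2·a_3 = (-0.4785)·(-1) + 0.3062·2 + 0.8230·(-3) = -1.3780.
u_3 = a_3 + 0.5345·e_1 + 1.3780·e_2 = (-1.2308, 2.7077, -1.7231).

u_3 = (-1.2308, 2.7077, -1.7231)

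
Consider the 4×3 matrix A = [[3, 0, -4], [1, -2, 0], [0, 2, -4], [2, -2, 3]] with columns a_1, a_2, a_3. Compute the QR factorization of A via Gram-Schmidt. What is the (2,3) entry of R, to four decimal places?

r_{23} = -5.3968

a_1 = (3, 1, 0, 2); ‖a_1‖ = 3.7417, so e_1 = (0.8018, 0.2673, 0.0000, 0.5345).
e_1·a_2 = 0.8018·0 + 0.2673·(-2) + 0.0000·2 + 0.5345·(-2) = -1.6036.
u_2 = a_2 + 1.6036·e_1 = (1.2857, -1.5714, 2.0000, -1.1429).
‖u_2‖ = 3.0706, so e_2 = (0.4187, -0.5118, 0.6513, -0.3722).
r_{23} = e_2·a_3 = -5.3968.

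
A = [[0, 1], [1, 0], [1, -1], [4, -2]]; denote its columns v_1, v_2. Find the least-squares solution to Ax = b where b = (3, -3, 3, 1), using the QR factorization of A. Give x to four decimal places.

x = (0.2222, 0.0000)

q_1 = v_1/‖v_1‖ = (0, 1, 1, 4)/4.2426 = (0.0000, 0.2357, 0.2357, 0.9428).
r_{12} = q_1·v_2 = -2.1213.
u_2 = v_2 + 2.1213·q_1 = (1.0000, 0.5000, -0.5000, 0.0000).
‖u_2‖ = 1.2247, so q_2 = (0.8165, 0.4082, -0.4082, 0.0000).
Qᵀb = (0.9428, 0.0000).
Back-substitute: x_2 = 0.0000/1.2247 = 0.0000.
x_1 = (0.9428 + 2.1213·0.0000)/4.2426 = 0.2222.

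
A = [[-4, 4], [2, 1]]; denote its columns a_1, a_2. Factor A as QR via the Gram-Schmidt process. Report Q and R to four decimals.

Q = [[-0.8944, 0.4472], [0.4472, 0.8944]], R = [[4.4721, -3.1305], [0.0000, 2.6833]]

q_1 = a_1/‖a_1‖ = (-4, 2)/4.4721 = (-0.8944, 0.4472).
r_{12} = q_1·a_2 = -3.1305.
u_2 = a_2 + 3.1305·q_1 = (1.2000, 2.4000).
‖u_2‖ = 2.6833, so q_2 = (0.4472, 0.8944).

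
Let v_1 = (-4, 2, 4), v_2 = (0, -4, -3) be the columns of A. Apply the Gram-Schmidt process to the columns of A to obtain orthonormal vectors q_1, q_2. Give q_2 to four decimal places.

q_1 = v_1/‖v_1‖ = (-4, 2, 4)/6.0000 = (-0.6667, 0.3333, 0.6667).
r_{12} = q_1·v_2 = -3.3333.
u_2 = v_2 + 3.3333·q_1 = (-2.2222, -2.8889, -0.7778).
‖u_2‖ = 3.7268, so q_2 = (-0.5963, -0.7752, -0.2087).

q_2 = (-0.5963, -0.7752, -0.2087)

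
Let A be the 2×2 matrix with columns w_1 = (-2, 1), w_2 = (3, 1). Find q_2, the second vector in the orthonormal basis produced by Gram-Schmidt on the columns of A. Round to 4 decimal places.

q_2 = (0.4472, 0.8944)

w_1 = (-2, 1); ‖w_1‖ = 2.2361, so q_1 = (-0.8944, 0.4472).
q_1·w_2 = (-0.8944)·3 + 0.4472·1 = -2.2361.
u_2 = w_2 + 2.2361·q_1 = (1.0000, 2.0000).
‖u_2‖ = 2.2361, so q_2 = (0.4472, 0.8944).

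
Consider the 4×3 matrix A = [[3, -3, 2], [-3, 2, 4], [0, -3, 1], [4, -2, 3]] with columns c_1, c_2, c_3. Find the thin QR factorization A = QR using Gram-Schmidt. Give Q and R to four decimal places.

Q = [[0.5145, -0.3004, 0.2258], [-0.5145, -0.0091, 0.8527], [0.0000, -0.9284, 0.0292], [0.6860, 0.2185, 0.4702]], R = [[5.8310, -3.9445, 1.0290], [0.0000, 3.2313, -0.9102], [0.0000, 0.0000, 5.3021]]

e_1 = c_1/‖c_1‖ = (3, -3, 0, 4)/5.8310 = (0.5145, -0.5145, 0.0000, 0.6860).
r_{12} = e_1·c_2 = -3.9445.
u_2 = c_2 + 3.9445·e_1 = (-0.9706, -0.0294, -3.0000, 0.7059).
‖u_2‖ = 3.2313, so e_2 = (-0.3004, -0.0091, -0.9284, 0.2185).
r_{13} = e_1·c_3 = 1.0290; r_{23} = e_2·c_3 = -0.9102.
u_3 = c_3 − 1.0290·e_1 + 0.9102·e_2 = (1.1972, 4.5211, 0.1549, 2.4930).
‖u_3‖ = 5.3021, so e_3 = (0.2258, 0.8527, 0.0292, 0.4702).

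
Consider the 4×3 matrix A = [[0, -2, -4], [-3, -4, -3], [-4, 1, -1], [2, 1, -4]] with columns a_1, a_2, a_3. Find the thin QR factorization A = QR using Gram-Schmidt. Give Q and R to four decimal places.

Q = [[0.0000, -0.4643, -0.4567], [-0.5571, -0.6885, -0.0641], [-0.7428, 0.5524, -0.3579], [0.3714, 0.0721, -0.8119]], R = [[5.3852, 1.8570, 0.9285], [0.0000, 4.3072, 3.0823], [0.0000, 0.0000, 5.6247]]

a_1 = (0, -3, -4, 2); ‖a_1‖ = 5.3852, so e_1 = (0.0000, -0.5571, -0.7428, 0.3714).
e_1·a_2 = 0.0000·(-2) + (-0.5571)·(-4) + (-0.7428)·1 + 0.3714·1 = 1.8570.
u_2 = a_2 − 1.8570·e_1 = (-2.0000, -2.9655, 2.3793, 0.3103).
‖u_2‖ = 4.3072, so e_2 = (-0.4643, -0.6885, 0.5524, 0.0721).
e_1·a_3 = 0.0000·(-4) + (-0.5571)·(-3) + (-0.7428)·(-1) + 0.3714·(-4) = 0.9285; e_2·a_3 = (-0.4643)·(-4) + (-0.6885)·(-3) + 0.5524·(-1) + 0.0721·(-4) = 3.0823.
u_3 = a_3 − 0.9285·e_1 − 3.0823·e_2 = (-2.5688, -0.3606, -2.0130, -4.5669).
‖u_3‖ = 5.6247, so e_3 = (-0.4567, -0.0641, -0.3579, -0.8119).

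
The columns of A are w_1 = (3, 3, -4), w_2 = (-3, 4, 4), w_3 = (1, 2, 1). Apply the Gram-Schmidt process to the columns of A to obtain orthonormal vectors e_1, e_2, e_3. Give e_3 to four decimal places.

w_1 = (3, 3, -4); ‖w_1‖ = 5.8310, so e_1 = (0.5145, 0.5145, -0.6860).
e_1·w_2 = 0.5145·(-3) + 0.5145·4 + (-0.6860)·4 = -2.2295.
u_2 = w_2 + 2.2295·e_1 = (-1.8529, 5.1471, 2.4706).
‖u_2‖ = 6.0025, so e_2 = (-0.3087, 0.8575, 0.4116).
e_1·w_3 = 0.5145·1 + 0.5145·2 + (-0.6860)·1 = 0.8575; e_2·w_3 = (-0.3087)·1 + 0.8575·2 + 0.4116·1 = 1.8179.
u_3 = w_3 − 0.8575·e_1 − 1.8179·e_2 = (1.1200, 0.0000, 0.8400).
‖u_3‖ = 1.4000, so e_3 = (0.8000, 0.0000, 0.6000).

e_3 = (0.8000, 0.0000, 0.6000)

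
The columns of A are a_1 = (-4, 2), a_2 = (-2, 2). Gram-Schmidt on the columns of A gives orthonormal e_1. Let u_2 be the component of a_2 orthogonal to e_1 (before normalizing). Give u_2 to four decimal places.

u_2 = (0.4000, 0.8000)

e_1 = a_1/‖a_1‖ = (-4, 2)/4.4721 = (-0.8944, 0.4472).
r_{12} = e_1·a_2 = 2.6833.
u_2 = a_2 − 2.6833·e_1 = (0.4000, 0.8000).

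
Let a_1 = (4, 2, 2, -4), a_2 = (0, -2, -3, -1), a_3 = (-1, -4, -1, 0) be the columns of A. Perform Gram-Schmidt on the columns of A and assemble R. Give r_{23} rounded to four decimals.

r_{23} = 2.4590

a_1 = (4, 2, 2, -4); ‖a_1‖ = 6.3246, so q_1 = (0.6325, 0.3162, 0.3162, -0.6325).
q_1·a_2 = 0.6325·0 + 0.3162·(-2) + 0.3162·(-3) + (-0.6325)·(-1) = -0.9487.
u_2 = a_2 + 0.9487·q_1 = (0.6000, -1.7000, -2.7000, -1.6000).
‖u_2‖ = 3.6194, so q_2 = (0.1658, -0.4697, -0.7460, -0.4421).
r_{23} = q_2·a_3 = 2.4590.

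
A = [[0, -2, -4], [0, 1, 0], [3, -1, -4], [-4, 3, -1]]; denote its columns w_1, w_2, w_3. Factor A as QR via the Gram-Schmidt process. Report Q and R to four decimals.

w_1 = (0, 0, 3, -4); ‖w_1‖ = 5.0000, so q_1 = (0.0000, 0.0000, 0.6000, -0.8000).
q_1·w_2 = 0.0000·(-2) + 0.0000·1 + 0.6000·(-1) + (-0.8000)·3 = -3.0000.
u_2 = w_2 + 3.0000·q_1 = (-2.0000, 1.0000, 0.8000, 0.6000).
‖u_2‖ = 2.4495, so q_2 = (-0.8165, 0.4082, 0.3266, 0.2449).
q_1·w_3 = 0.0000·(-4) + 0.0000·0 + 0.6000·(-4) + (-0.8000)·(-1) = -1.6000; q_2·w_3 = (-0.8165)·(-4) + 0.4082·0 + 0.3266·(-4) + 0.2449·(-1) = 1.7146.
u_3 = w_3 + 1.6000·q_1 − 1.7146·q_2 = (-2.6000, -0.7000, -3.6000, -2.7000).
‖u_3‖ = 5.2440, so q_3 = (-0.4958, -0.1335, -0.6865, -0.5149).

Q = [[0.0000, -0.8165, -0.4958], [0.0000, 0.4082, -0.1335], [0.6000, 0.3266, -0.6865], [-0.8000, 0.2449, -0.5149]], R = [[5.0000, -3.0000, -1.6000], [0.0000, 2.4495, 1.7146], [0.0000, 0.0000, 5.2440]]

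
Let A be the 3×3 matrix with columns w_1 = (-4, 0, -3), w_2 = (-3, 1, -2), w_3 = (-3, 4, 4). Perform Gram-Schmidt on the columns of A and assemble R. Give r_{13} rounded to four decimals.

w_1 = (-4, 0, -3); ‖w_1‖ = 5.0000, so q_1 = (-0.8000, 0.0000, -0.6000).
r_{13} = q_1·w_3 = 0.0000.

r_{13} = 0.0000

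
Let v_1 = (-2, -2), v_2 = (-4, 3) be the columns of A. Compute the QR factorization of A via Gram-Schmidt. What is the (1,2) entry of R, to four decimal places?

r_{12} = 0.7071

v_1 = (-2, -2); ‖v_1‖ = 2.8284, so q_1 = (-0.7071, -0.7071).
r_{12} = q_1·v_2 = 0.7071.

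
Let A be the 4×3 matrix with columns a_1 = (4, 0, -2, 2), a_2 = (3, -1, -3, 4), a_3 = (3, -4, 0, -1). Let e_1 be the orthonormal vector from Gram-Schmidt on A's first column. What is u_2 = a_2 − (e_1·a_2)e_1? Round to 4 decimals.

u_2 = (-1.3333, -1.0000, -0.8333, 1.8333)

e_1 = a_1/‖a_1‖ = (4, 0, -2, 2)/4.8990 = (0.8165, 0.0000, -0.4082, 0.4082).
r_{12} = e_1·a_2 = 5.3072.
u_2 = a_2 − 5.3072·e_1 = (-1.3333, -1.0000, -0.8333, 1.8333).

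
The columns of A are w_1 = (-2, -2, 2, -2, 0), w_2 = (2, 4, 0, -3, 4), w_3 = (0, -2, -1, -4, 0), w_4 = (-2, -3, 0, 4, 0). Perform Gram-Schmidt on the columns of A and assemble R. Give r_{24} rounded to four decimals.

r_{24} = -4.1677

w_1 = (-2, -2, 2, -2, 0); ‖w_1‖ = 4.0000, so q_1 = (-0.5000, -0.5000, 0.5000, -0.5000, 0.0000).
q_1·w_2 = (-0.5000)·2 + (-0.5000)·4 + 0.5000·0 + (-0.5000)·(-3) + 0.0000·4 = -1.5000.
u_2 = w_2 + 1.5000·q_1 = (1.2500, 3.2500, 0.7500, -3.7500, 4.0000).
‖u_2‖ = 6.5383, so q_2 = (0.1912, 0.4971, 0.1147, -0.5735, 0.6118).
r_{24} = q_2·w_4 = -4.1677.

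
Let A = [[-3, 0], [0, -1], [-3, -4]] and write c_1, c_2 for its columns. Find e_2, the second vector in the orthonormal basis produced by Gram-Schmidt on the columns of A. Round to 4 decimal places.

c_1 = (-3, 0, -3); ‖c_1‖ = 4.2426, so e_1 = (-0.7071, 0.0000, -0.7071).
e_1·c_2 = (-0.7071)·0 + 0.0000·(-1) + (-0.7071)·(-4) = 2.8284.
u_2 = c_2 − 2.8284·e_1 = (2.0000, -1.0000, -2.0000).
‖u_2‖ = 3.0000, so e_2 = (0.6667, -0.3333, -0.6667).

e_2 = (0.6667, -0.3333, -0.6667)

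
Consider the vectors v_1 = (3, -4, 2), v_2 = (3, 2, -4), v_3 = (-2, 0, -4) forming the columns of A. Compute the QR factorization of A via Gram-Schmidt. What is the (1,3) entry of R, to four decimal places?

q_1 = v_1/‖v_1‖ = (3, -4, 2)/5.3852 = (0.5571, -0.7428, 0.3714).
r_{13} = q_1·v_3 = -2.5997.

r_{13} = -2.5997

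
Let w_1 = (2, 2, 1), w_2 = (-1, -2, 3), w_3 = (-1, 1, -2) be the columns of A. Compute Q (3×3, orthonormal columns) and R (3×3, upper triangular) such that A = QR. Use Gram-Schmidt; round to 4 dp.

Q = [[0.6667, -0.0925, -0.7396], [0.6667, -0.3698, 0.6472], [0.3333, 0.9245, 0.1849]], R = [[3.0000, -1.0000, -0.6667], [0.0000, 3.6056, -2.1264], [0.0000, 0.0000, 1.0170]]

w_1 = (2, 2, 1); ‖w_1‖ = 3.0000, so e_1 = (0.6667, 0.6667, 0.3333).
e_1·w_2 = 0.6667·(-1) + 0.6667·(-2) + 0.3333·3 = -1.0000.
u_2 = w_2 + 1.0000·e_1 = (-0.3333, -1.3333, 3.3333).
‖u_2‖ = 3.6056, so e_2 = (-0.0925, -0.3698, 0.9245).
e_1·w_3 = 0.6667·(-1) + 0.6667·1 + 0.3333·(-2) = -0.6667; e_2·w_3 = (-0.0925)·(-1) + (-0.3698)·1 + 0.9245·(-2) = -2.1264.
u_3 = w_3 + 0.6667·e_1 + 2.1264·e_2 = (-0.7521, 0.6581, 0.1880).
‖u_3‖ = 1.0170, so e_3 = (-0.7396, 0.6472, 0.1849).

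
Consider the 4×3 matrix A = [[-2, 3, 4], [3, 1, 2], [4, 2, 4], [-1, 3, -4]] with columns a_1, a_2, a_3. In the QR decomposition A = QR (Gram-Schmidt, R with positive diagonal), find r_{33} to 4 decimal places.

r_{33} = 6.1493

a_1 = (-2, 3, 4, -1); ‖a_1‖ = 5.4772, so e_1 = (-0.3651, 0.5477, 0.7303, -0.1826).
e_1·a_2 = (-0.3651)·3 + 0.5477·1 + 0.7303·2 + (-0.1826)·3 = 0.3651.
u_2 = a_2 − 0.3651·e_1 = (3.1333, 0.8000, 1.7333, 3.0667).
‖u_2‖ = 4.7819, so e_2 = (0.6552, 0.1673, 0.3625, 0.6413).
e_1·a_3 = (-0.3651)·4 + 0.5477·2 + 0.7303·4 + (-0.1826)·(-4) = 3.2863; e_2·a_3 = 0.6552·4 + 0.1673·2 + 0.3625·4 + 0.6413·(-4) = 1.8403.
u_3 = a_3 − 3.2863·e_1 − 1.8403·e_2 = (3.9942, -0.1079, 0.9329, -4.5802).
r_{33} = ‖u_3‖ = 6.1493.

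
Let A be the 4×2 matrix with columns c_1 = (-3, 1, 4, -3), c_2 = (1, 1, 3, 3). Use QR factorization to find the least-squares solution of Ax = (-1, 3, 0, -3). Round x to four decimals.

x = (0.4392, -0.3720)

e_1 = c_1/‖c_1‖ = (-3, 1, 4, -3)/5.9161 = (-0.5071, 0.1690, 0.6761, -0.5071).
r_{12} = e_1·c_2 = 0.1690.
u_2 = c_2 − 0.1690·e_1 = (1.0857, 0.9714, 2.8857, 3.0857).
‖u_2‖ = 4.4689, so e_2 = (0.2429, 0.2174, 0.6457, 0.6905).
Qᵀb = (2.5355, -1.6623).
Back-substitute: x_2 = -1.6623/4.4689 = -0.3720.
x_1 = (2.5355 − 0.1690·(-0.3720))/5.9161 = 0.4392.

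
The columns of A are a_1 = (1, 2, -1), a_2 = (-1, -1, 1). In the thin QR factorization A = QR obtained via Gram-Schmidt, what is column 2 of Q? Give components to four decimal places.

e_1 = a_1/‖a_1‖ = (1, 2, -1)/2.4495 = (0.4082, 0.8165, -0.4082).
r_{12} = e_1·a_2 = -1.6330.
u_2 = a_2 + 1.6330·e_1 = (-0.3333, 0.3333, 0.3333).
‖u_2‖ = 0.5774, so e_2 = (-0.5774, 0.5774, 0.5774).

e_2 = (-0.5774, 0.5774, 0.5774)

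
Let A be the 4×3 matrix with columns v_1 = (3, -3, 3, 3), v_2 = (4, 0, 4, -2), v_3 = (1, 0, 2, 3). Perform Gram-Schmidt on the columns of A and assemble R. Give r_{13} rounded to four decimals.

r_{13} = 3.0000

e_1 = v_1/‖v_1‖ = (3, -3, 3, 3)/6.0000 = (0.5000, -0.5000, 0.5000, 0.5000).
r_{13} = e_1·v_3 = 3.0000.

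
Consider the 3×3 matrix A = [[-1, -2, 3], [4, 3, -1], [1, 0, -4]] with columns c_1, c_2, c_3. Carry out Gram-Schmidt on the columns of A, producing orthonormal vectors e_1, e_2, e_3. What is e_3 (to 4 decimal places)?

e_1 = c_1/‖c_1‖ = (-1, 4, 1)/4.2426 = (-0.2357, 0.9428, 0.2357).
r_{12} = e_1·c_2 = 3.2998.
u_2 = c_2 − 3.2998·e_1 = (-1.2222, -0.1111, -0.7778).
‖u_2‖ = 1.4530, so e_2 = (-0.8412, -0.0765, -0.5353).
r_{13} = e_1·c_3 = -2.5927; r_{23} = e_2·c_3 = -0.3059.
u_3 = c_3 + 2.5927·e_1 + 0.3059·e_2 = (2.1316, 1.4211, -3.5526).
‖u_3‖ = 4.3800, so e_3 = (0.4867, 0.3244, -0.8111).

e_3 = (0.4867, 0.3244, -0.8111)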